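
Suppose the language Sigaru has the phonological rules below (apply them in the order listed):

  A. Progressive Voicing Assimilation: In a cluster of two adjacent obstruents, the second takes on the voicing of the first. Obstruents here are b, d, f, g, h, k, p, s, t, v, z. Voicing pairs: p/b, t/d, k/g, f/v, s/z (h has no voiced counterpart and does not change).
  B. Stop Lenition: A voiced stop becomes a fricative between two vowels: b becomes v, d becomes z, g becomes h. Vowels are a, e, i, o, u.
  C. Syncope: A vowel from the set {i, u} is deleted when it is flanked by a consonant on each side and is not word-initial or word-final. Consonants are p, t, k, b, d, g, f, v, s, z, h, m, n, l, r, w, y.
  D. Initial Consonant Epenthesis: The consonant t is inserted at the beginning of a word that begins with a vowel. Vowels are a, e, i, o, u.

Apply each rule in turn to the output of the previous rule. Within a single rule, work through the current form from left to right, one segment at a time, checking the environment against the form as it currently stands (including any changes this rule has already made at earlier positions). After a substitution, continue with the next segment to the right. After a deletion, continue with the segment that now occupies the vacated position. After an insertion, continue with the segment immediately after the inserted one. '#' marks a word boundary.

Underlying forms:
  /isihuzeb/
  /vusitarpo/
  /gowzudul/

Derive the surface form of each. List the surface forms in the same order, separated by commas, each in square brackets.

[tishzeb], [vstarpo], [gowzzl]

/isihuzeb/:
  A Progressive Voicing Assimilation: no change — [isihuzeb]
  B Stop Lenition: no change — [isihuzeb]
  C Syncope: [isihuzeb] → [ishzeb]
  D Initial Consonant Epenthesis: [ishzeb] → [tishzeb]
/vusitarpo/:
  A Progressive Voicing Assimilation: no change — [vusitarpo]
  B Stop Lenition: no change — [vusitarpo]
  C Syncope: [vusitarpo] → [vstarpo]
  D Initial Consonant Epenthesis: no change — [vstarpo]
/gowzudul/:
  A Progressive Voicing Assimilation: no change — [gowzudul]
  B Stop Lenition: [gowzudul] → [gowzuzul]
  C Syncope: [gowzuzul] → [gowzzl]
  D Initial Consonant Epenthesis: no change — [gowzzl]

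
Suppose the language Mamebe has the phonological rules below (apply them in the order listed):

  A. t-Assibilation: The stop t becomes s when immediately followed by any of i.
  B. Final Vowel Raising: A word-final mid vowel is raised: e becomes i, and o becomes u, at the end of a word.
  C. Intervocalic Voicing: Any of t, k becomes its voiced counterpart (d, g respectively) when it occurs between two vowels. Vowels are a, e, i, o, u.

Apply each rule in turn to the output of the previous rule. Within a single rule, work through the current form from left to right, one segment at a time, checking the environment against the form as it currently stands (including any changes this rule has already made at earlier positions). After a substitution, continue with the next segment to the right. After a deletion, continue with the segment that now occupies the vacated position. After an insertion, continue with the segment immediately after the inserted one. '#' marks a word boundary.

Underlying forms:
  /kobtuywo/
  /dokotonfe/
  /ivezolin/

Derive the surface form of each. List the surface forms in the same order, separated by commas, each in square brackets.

[kobtuywu], [dogodonfi], [ivezolin]

/kobtuywo/:
  A t-Assibilation: no change — [kobtuywo]
  B Final Vowel Raising: [kobtuywo] → [kobtuywu]
  C Intervocalic Voicing: no change — [kobtuywu]
/dokotonfe/:
  A t-Assibilation: no change — [dokotonfe]
  B Final Vowel Raising: [dokotonfe] → [dokotonfi]
  C Intervocalic Voicing: [dokotonfi] → [dogodonfi]
/ivezolin/:
  A t-Assibilation: no change — [ivezolin]
  B Final Vowel Raising: no change — [ivezolin]
  C Intervocalic Voicing: no change — [ivezolin]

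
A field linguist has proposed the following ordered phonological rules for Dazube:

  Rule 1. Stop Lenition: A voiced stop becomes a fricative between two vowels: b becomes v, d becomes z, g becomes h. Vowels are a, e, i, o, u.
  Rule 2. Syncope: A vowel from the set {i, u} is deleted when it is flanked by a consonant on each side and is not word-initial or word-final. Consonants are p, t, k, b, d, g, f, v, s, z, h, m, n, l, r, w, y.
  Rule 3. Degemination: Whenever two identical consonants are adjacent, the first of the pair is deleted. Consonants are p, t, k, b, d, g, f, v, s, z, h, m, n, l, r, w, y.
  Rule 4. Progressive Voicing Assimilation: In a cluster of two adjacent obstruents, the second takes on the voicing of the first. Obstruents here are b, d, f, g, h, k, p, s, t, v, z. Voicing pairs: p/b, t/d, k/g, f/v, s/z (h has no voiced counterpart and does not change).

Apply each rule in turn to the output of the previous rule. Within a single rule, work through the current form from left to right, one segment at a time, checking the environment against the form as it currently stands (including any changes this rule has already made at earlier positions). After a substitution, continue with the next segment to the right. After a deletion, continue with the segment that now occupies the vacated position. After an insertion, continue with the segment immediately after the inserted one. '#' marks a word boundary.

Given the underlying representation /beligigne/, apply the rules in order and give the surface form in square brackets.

[belhkne]

Rule 1 Stop Lenition: [beligigne] → [belihigne]
Rule 2 Syncope: [belihigne] → [belhgne]
Rule 3 Degemination: no change — [belhgne]
Rule 4 Progressive Voicing Assimilation: [belhgne] → [belhkne]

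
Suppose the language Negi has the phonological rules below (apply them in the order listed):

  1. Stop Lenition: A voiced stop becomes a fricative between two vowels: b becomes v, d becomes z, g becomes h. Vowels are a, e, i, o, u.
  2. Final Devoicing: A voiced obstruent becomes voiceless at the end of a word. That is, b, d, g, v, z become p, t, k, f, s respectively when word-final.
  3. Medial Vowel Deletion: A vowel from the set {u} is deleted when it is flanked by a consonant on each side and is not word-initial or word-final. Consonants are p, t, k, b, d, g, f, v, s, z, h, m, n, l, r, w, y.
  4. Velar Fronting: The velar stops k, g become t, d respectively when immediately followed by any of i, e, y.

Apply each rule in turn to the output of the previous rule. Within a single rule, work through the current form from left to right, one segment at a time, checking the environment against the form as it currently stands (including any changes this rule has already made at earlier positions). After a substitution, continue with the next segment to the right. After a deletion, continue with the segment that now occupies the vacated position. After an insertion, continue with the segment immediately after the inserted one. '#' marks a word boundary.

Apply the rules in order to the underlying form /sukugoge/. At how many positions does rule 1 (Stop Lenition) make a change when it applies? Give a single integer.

2

1 Stop Lenition: [sukugoge] → [sukuhohe]
2 Final Devoicing: no change — [sukuhohe]
3 Medial Vowel Deletion: [sukuhohe] → [skhohe]
4 Velar Fronting: no change — [skhohe]
Rule 1 changed 2 position(s).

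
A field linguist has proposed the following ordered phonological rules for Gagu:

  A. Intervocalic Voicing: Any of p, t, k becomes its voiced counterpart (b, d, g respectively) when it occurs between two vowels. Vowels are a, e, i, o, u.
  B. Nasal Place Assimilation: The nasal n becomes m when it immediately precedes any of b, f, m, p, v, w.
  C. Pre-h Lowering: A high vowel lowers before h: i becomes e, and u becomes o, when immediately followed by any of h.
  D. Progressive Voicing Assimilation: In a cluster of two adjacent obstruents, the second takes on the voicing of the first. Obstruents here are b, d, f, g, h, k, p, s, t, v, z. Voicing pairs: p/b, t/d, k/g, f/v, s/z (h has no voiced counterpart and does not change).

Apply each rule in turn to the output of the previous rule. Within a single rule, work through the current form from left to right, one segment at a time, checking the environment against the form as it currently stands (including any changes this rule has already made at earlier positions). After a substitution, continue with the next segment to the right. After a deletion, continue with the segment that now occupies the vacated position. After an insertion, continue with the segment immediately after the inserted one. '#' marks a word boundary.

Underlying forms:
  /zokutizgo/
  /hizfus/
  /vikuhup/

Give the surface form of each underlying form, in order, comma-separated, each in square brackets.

/zokutizgo/:
  A Intervocalic Voicing: [zokutizgo] → [zogudizgo]
  B Nasal Place Assimilation: no change — [zogudizgo]
  C Pre-h Lowering: no change — [zogudizgo]
  D Progressive Voicing Assimilation: no change — [zogudizgo]
/hizfus/:
  A Intervocalic Voicing: no change — [hizfus]
  B Nasal Place Assimilation: no change — [hizfus]
  C Pre-h Lowering: no change — [hizfus]
  D Progressive Voicing Assimilation: [hizfus] → [hizvus]
/vikuhup/:
  A Intervocalic Voicing: [vikuhup] → [viguhup]
  B Nasal Place Assimilation: no change — [viguhup]
  C Pre-h Lowering: [viguhup] → [vigohup]
  D Progressive Voicing Assimilation: no change — [vigohup]

[zogudizgo], [hizvus], [vigohup]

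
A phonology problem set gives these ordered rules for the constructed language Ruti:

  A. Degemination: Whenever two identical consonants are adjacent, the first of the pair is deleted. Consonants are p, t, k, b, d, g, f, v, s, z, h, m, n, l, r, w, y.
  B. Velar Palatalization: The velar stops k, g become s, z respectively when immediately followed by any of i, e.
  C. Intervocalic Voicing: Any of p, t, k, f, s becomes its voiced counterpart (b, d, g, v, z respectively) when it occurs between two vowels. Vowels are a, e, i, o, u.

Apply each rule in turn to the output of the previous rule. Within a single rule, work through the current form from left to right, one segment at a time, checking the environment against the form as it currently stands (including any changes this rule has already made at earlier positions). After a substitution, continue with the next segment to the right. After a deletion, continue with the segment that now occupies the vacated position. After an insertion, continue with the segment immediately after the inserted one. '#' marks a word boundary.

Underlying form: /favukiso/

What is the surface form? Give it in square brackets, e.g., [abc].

[favuzizo]

A Degemination: no change — [favukiso]
B Velar Palatalization: [favukiso] → [favusiso]
C Intervocalic Voicing: [favusiso] → [favuzizo]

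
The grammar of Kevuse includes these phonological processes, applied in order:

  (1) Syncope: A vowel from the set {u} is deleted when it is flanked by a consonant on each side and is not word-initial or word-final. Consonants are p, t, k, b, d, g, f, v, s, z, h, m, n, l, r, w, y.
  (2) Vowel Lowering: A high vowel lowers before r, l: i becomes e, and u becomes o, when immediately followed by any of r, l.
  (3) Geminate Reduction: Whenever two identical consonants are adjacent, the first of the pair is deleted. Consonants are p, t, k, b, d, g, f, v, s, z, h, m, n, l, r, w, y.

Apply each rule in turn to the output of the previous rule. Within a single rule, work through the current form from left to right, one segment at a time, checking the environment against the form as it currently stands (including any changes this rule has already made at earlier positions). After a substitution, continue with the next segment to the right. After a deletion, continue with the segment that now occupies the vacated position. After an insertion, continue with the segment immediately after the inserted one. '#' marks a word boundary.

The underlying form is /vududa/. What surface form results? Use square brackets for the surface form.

(1) Syncope: [vududa] → [vdda]
(2) Vowel Lowering: no change — [vdda]
(3) Geminate Reduction: [vdda] → [vda]

[vda]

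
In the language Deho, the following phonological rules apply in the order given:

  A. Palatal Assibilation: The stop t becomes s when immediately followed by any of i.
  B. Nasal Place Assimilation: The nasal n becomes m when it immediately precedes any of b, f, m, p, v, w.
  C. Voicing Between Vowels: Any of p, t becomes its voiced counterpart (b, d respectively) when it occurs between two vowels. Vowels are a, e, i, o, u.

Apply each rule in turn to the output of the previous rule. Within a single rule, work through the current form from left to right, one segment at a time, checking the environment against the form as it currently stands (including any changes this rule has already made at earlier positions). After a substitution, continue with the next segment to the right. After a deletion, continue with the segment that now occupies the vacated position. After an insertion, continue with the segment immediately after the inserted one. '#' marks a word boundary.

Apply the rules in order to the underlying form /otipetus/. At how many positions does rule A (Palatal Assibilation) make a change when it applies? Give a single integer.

A Palatal Assibilation: [otipetus] → [osipetus]
B Nasal Place Assimilation: no change — [osipetus]
C Voicing Between Vowels: [osipetus] → [osibedus]
Rule A changed 1 position(s).

1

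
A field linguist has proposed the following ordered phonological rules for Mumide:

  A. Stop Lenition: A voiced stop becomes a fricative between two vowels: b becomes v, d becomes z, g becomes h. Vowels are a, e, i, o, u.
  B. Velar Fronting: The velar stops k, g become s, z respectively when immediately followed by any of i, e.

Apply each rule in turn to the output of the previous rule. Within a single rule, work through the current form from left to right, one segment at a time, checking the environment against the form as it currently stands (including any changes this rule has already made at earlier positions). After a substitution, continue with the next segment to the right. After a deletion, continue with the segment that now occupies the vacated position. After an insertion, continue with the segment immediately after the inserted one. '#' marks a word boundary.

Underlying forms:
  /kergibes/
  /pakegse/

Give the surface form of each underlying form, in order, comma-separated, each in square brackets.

/kergibes/:
  A Stop Lenition: [kergibes] → [kergives]
  B Velar Fronting: [kergives] → [serzives]
/pakegse/:
  A Stop Lenition: no change — [pakegse]
  B Velar Fronting: [pakegse] → [pasegse]

[serzives], [pasegse]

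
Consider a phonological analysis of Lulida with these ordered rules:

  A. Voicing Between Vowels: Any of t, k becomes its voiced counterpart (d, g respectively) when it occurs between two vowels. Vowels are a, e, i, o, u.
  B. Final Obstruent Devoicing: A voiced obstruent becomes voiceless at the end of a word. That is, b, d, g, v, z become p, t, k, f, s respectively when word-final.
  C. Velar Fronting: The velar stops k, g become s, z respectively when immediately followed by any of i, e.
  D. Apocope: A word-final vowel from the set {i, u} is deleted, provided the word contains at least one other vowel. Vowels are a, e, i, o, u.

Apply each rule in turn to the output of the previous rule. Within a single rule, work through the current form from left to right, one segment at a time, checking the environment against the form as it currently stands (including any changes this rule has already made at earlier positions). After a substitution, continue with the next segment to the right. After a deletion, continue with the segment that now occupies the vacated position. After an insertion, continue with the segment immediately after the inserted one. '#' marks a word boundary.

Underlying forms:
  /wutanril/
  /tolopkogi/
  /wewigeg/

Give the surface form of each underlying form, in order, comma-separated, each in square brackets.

/wutanril/:
  A Voicing Between Vowels: [wutanril] → [wudanril]
  B Final Obstruent Devoicing: no change — [wudanril]
  C Velar Fronting: no change — [wudanril]
  D Apocope: no change — [wudanril]
/tolopkogi/:
  A Voicing Between Vowels: no change — [tolopkogi]
  B Final Obstruent Devoicing: no change — [tolopkogi]
  C Velar Fronting: [tolopkogi] → [tolopkozi]
  D Apocope: [tolopkozi] → [tolopkoz]
/wewigeg/:
  A Voicing Between Vowels: no change — [wewigeg]
  B Final Obstruent Devoicing: [wewigeg] → [wewigek]
  C Velar Fronting: [wewigek] → [wewizek]
  D Apocope: no change — [wewizek]

[wudanril], [tolopkoz], [wewizek]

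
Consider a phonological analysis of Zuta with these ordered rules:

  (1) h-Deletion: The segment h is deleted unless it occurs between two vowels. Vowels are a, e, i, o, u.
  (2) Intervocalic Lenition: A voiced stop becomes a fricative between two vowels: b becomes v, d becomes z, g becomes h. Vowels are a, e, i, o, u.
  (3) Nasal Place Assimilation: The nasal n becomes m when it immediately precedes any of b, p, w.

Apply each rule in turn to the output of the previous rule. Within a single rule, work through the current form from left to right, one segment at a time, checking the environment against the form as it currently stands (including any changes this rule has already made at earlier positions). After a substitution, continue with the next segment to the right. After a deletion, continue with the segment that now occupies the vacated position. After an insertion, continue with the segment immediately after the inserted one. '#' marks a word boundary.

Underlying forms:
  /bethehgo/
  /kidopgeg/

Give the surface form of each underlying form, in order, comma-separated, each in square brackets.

[beteho], [kizopgeg]

/bethehgo/:
  (1) h-Deletion: [bethehgo] → [betego]
  (2) Intervocalic Lenition: [betego] → [beteho]
  (3) Nasal Place Assimilation: no change — [beteho]
/kidopgeg/:
  (1) h-Deletion: no change — [kidopgeg]
  (2) Intervocalic Lenition: [kidopgeg] → [kizopgeg]
  (3) Nasal Place Assimilation: no change — [kizopgeg]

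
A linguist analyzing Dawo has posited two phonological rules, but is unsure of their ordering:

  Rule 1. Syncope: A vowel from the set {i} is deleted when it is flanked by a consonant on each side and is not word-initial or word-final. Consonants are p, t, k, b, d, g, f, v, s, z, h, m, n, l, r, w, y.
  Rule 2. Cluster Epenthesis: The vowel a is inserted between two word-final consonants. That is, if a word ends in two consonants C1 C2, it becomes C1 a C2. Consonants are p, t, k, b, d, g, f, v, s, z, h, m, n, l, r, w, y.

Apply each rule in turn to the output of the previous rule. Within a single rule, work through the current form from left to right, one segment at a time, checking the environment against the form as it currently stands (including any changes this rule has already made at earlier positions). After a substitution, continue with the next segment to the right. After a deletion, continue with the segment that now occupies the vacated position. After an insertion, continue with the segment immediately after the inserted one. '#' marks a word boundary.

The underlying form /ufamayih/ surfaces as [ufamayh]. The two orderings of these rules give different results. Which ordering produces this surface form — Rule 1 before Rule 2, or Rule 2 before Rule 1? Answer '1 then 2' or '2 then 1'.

2 then 1

Order 1 then 2:
  1 Syncope: [ufamayih] → [ufamayh]
  2 Cluster Epenthesis: [ufamayh] → [ufamayah]
  result: [ufamayah]
Order 2 then 1:
  2 Cluster Epenthesis: no change — [ufamayih]
  1 Syncope: [ufamayih] → [ufamayh]
  result: [ufamayh]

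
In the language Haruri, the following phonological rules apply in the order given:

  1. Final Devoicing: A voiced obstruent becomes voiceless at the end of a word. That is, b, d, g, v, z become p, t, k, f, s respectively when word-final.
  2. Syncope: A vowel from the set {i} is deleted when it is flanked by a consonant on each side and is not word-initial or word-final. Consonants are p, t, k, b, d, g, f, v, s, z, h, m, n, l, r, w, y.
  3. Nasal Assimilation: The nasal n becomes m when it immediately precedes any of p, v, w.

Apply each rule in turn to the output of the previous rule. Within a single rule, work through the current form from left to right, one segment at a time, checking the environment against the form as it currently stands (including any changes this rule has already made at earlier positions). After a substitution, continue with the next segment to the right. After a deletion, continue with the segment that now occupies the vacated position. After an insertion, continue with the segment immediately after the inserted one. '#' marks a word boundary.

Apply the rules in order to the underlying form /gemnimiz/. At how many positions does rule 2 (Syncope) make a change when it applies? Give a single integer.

1 Final Devoicing: [gemnimiz] → [gemnimis]
2 Syncope: [gemnimis] → [gemnms]
3 Nasal Assimilation: no change — [gemnms]
Rule 2 changed 2 position(s).

2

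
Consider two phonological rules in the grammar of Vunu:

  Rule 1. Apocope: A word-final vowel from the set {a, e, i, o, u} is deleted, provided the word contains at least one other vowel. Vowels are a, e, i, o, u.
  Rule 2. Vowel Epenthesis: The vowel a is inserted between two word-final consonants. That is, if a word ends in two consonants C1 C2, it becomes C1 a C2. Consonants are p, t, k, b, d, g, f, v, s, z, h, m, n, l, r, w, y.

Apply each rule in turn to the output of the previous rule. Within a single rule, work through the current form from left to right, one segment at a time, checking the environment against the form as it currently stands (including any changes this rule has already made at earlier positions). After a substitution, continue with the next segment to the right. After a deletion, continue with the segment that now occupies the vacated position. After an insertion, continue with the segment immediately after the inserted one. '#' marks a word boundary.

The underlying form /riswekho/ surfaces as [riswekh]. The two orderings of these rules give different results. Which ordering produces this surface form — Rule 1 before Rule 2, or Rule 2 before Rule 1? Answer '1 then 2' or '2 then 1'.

2 then 1

Order 1 then 2:
  1 Apocope: [riswekho] → [riswekh]
  2 Vowel Epenthesis: [riswekh] → [riswekah]
  result: [riswekah]
Order 2 then 1:
  2 Vowel Epenthesis: no change — [riswekho]
  1 Apocope: [riswekho] → [riswekh]
  result: [riswekh]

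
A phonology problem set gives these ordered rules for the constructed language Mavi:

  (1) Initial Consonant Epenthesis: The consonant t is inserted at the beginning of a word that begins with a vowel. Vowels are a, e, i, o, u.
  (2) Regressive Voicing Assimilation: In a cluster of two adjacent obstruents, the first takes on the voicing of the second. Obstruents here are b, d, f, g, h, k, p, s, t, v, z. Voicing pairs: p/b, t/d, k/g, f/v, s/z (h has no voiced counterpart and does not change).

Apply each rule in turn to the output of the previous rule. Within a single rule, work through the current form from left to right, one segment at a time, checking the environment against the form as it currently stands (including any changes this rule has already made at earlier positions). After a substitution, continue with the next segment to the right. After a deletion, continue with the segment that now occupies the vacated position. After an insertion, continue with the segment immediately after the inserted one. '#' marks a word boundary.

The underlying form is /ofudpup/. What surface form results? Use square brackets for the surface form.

[tofutpup]

(1) Initial Consonant Epenthesis: [ofudpup] → [tofudpup]
(2) Regressive Voicing Assimilation: [tofudpup] → [tofutpup]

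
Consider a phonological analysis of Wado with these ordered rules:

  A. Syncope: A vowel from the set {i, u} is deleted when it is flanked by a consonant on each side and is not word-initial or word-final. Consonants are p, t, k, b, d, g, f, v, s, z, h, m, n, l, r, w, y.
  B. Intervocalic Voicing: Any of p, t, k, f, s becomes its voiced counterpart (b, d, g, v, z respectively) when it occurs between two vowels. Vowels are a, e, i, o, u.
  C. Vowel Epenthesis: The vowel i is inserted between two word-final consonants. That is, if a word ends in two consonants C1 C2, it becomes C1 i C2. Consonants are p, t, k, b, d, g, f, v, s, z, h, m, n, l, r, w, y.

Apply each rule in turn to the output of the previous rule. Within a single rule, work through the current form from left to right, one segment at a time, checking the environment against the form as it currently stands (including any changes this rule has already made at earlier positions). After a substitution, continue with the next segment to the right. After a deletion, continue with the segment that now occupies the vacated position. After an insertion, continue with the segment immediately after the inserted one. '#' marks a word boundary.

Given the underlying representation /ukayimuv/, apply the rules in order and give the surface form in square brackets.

[ugaymiv]

A Syncope: [ukayimuv] → [ukaymv]
B Intervocalic Voicing: [ukaymv] → [ugaymv]
C Vowel Epenthesis: [ugaymv] → [ugaymiv]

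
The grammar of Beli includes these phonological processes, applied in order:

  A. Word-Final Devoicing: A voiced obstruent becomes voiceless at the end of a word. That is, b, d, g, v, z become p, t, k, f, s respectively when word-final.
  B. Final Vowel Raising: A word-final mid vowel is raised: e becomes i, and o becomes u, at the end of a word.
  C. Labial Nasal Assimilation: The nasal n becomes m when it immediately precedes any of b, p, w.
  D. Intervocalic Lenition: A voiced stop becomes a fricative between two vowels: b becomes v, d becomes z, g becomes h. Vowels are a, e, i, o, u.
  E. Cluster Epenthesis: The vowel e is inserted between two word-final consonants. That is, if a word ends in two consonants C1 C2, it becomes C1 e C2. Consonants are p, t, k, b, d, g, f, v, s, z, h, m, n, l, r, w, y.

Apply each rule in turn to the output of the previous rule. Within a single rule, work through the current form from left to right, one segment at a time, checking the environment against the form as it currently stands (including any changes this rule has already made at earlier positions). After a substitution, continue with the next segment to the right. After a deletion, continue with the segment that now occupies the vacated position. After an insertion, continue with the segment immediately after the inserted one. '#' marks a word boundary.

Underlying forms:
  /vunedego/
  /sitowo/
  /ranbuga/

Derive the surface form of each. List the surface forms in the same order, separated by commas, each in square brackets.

/vunedego/:
  A Word-Final Devoicing: no change — [vunedego]
  B Final Vowel Raising: [vunedego] → [vunedegu]
  C Labial Nasal Assimilation: no change — [vunedegu]
  D Intervocalic Lenition: [vunedegu] → [vunezehu]
  E Cluster Epenthesis: no change — [vunezehu]
/sitowo/:
  A Word-Final Devoicing: no change — [sitowo]
  B Final Vowel Raising: [sitowo] → [sitowu]
  C Labial Nasal Assimilation: no change — [sitowu]
  D Intervocalic Lenition: no change — [sitowu]
  E Cluster Epenthesis: no change — [sitowu]
/ranbuga/:
  A Word-Final Devoicing: no change — [ranbuga]
  B Final Vowel Raising: no change — [ranbuga]
  C Labial Nasal Assimilation: [ranbuga] → [rambuga]
  D Intervocalic Lenition: [rambuga] → [rambuha]
  E Cluster Epenthesis: no change — [rambuha]

[vunezehu], [sitowu], [rambuha]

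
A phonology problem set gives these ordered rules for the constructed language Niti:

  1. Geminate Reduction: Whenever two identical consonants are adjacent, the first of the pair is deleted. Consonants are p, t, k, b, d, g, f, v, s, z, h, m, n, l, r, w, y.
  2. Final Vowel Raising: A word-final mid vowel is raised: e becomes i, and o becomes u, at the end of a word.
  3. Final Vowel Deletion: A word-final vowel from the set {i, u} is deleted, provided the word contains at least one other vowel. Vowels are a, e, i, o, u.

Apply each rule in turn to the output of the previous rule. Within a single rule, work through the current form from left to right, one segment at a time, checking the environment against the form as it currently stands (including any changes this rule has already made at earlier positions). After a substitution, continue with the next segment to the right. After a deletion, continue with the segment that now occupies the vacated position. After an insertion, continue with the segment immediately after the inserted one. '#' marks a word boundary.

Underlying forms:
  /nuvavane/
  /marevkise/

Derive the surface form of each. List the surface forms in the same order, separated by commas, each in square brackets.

/nuvavane/:
  1 Geminate Reduction: no change — [nuvavane]
  2 Final Vowel Raising: [nuvavane] → [nuvavani]
  3 Final Vowel Deletion: [nuvavani] → [nuvavan]
/marevkise/:
  1 Geminate Reduction: no change — [marevkise]
  2 Final Vowel Raising: [marevkise] → [marevkisi]
  3 Final Vowel Deletion: [marevkisi] → [marevkis]

[nuvavan], [marevkis]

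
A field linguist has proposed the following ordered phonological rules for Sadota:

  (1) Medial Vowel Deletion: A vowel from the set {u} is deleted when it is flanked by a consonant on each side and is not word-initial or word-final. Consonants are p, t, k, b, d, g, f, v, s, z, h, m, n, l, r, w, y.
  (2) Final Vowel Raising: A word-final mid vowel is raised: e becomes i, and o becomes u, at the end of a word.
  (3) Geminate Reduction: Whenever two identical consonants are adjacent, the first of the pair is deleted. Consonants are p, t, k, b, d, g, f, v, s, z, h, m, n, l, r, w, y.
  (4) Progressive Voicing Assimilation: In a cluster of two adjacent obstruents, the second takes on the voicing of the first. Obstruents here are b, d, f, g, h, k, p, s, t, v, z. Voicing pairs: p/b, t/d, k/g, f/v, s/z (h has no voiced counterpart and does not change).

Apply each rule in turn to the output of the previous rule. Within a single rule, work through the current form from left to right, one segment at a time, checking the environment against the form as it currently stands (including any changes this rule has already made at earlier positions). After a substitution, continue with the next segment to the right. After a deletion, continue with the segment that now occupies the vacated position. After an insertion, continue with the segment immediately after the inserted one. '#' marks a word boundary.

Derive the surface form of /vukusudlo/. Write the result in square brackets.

[vgzdlu]

(1) Medial Vowel Deletion: [vukusudlo] → [vksdlo]
(2) Final Vowel Raising: [vksdlo] → [vksdlu]
(3) Geminate Reduction: no change — [vksdlu]
(4) Progressive Voicing Assimilation: [vksdlu] → [vgzdlu]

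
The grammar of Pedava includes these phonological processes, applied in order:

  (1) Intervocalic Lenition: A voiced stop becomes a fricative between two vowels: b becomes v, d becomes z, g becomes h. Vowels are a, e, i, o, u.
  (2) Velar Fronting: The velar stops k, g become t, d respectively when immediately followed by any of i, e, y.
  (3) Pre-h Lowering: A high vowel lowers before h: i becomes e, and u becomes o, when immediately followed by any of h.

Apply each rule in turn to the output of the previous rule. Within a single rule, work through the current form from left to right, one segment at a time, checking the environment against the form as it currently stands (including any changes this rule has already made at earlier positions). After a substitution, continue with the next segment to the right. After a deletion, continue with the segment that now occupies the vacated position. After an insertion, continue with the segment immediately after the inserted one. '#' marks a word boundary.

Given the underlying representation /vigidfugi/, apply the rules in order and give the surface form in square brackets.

(1) Intervocalic Lenition: [vigidfugi] → [vihidfuhi]
(2) Velar Fronting: no change — [vihidfuhi]
(3) Pre-h Lowering: [vihidfuhi] → [vehidfohi]

[vehidfohi]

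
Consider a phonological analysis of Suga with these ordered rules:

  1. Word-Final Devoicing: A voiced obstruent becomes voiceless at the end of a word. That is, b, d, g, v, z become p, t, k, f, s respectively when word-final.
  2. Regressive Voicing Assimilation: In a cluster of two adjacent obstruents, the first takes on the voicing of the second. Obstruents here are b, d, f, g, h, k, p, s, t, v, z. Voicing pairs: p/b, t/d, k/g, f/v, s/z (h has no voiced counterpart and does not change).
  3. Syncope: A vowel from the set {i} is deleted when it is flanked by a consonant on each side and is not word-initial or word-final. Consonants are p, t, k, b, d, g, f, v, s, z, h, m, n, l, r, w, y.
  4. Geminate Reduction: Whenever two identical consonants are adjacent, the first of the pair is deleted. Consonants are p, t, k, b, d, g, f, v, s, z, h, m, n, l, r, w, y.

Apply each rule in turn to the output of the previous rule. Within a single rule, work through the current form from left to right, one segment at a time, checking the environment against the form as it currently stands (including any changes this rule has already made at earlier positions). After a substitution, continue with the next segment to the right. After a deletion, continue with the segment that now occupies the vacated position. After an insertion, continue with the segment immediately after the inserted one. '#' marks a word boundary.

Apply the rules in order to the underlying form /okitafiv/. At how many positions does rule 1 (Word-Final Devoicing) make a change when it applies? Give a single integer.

1

1 Word-Final Devoicing: [okitafiv] → [okitafif]
2 Regressive Voicing Assimilation: no change — [okitafif]
3 Syncope: [okitafif] → [oktaff]
4 Geminate Reduction: [oktaff] → [oktaf]
Rule 1 changed 1 position(s).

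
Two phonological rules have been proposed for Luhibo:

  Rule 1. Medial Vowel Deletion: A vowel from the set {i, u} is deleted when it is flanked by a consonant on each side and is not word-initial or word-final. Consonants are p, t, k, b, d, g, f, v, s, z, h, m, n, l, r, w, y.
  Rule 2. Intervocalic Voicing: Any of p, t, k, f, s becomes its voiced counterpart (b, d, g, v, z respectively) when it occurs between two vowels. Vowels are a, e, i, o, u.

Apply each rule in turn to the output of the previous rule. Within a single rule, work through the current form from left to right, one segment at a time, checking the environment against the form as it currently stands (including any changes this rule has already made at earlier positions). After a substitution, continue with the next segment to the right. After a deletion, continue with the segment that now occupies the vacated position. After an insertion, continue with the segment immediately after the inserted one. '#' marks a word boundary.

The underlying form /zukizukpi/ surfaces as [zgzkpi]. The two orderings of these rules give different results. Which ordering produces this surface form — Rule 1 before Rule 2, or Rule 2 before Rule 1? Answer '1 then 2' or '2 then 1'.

Order 1 then 2:
  1 Medial Vowel Deletion: [zukizukpi] → [zkzkpi]
  2 Intervocalic Voicing: no change — [zkzkpi]
  result: [zkzkpi]
Order 2 then 1:
  2 Intervocalic Voicing: [zukizukpi] → [zugizukpi]
  1 Medial Vowel Deletion: [zugizukpi] → [zgzkpi]
  result: [zgzkpi]

2 then 1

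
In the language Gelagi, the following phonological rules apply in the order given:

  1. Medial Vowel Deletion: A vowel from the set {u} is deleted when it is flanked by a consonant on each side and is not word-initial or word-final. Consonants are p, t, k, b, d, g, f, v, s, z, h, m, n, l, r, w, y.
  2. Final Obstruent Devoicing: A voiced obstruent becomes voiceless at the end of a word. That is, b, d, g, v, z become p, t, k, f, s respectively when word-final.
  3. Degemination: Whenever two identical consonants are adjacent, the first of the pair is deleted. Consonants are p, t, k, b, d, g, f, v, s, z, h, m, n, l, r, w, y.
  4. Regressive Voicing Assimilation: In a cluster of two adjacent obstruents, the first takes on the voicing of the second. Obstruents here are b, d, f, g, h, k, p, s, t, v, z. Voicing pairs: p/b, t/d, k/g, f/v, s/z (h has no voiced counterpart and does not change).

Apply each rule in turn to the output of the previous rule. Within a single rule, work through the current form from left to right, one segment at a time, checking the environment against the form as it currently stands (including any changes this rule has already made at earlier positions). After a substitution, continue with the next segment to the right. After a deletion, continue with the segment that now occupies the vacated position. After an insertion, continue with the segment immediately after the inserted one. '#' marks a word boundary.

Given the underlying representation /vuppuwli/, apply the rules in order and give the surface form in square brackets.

[fpwli]

1 Medial Vowel Deletion: [vuppuwli] → [vppwli]
2 Final Obstruent Devoicing: no change — [vppwli]
3 Degemination: [vppwli] → [vpwli]
4 Regressive Voicing Assimilation: [vpwli] → [fpwli]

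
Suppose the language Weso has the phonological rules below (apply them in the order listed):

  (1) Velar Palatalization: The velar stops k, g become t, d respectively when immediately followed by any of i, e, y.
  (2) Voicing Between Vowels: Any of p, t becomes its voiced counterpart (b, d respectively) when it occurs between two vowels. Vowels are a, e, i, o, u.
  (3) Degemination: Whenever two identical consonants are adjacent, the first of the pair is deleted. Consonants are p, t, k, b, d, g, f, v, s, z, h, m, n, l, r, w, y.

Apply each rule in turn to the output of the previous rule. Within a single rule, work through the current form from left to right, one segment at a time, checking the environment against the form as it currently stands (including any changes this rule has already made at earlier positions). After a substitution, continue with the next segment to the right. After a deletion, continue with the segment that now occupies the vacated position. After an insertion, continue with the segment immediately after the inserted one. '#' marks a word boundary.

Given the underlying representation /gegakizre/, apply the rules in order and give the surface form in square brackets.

[degadizre]

(1) Velar Palatalization: [gegakizre] → [degatizre]
(2) Voicing Between Vowels: [degatizre] → [degadizre]
(3) Degemination: no change — [degadizre]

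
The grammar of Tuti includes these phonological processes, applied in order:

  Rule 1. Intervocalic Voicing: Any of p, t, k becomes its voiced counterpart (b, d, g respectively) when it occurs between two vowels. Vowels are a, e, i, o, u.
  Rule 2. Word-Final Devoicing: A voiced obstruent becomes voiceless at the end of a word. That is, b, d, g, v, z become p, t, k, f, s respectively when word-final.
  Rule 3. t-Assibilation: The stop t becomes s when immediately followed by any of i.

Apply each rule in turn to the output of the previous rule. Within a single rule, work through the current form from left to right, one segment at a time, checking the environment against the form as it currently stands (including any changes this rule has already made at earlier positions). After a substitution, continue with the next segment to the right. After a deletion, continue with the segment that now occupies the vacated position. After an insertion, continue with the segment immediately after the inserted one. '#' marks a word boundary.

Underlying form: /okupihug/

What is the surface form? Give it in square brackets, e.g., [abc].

Rule 1 Intervocalic Voicing: [okupihug] → [ogubihug]
Rule 2 Word-Final Devoicing: [ogubihug] → [ogubihuk]
Rule 3 t-Assibilation: no change — [ogubihuk]

[ogubihuk]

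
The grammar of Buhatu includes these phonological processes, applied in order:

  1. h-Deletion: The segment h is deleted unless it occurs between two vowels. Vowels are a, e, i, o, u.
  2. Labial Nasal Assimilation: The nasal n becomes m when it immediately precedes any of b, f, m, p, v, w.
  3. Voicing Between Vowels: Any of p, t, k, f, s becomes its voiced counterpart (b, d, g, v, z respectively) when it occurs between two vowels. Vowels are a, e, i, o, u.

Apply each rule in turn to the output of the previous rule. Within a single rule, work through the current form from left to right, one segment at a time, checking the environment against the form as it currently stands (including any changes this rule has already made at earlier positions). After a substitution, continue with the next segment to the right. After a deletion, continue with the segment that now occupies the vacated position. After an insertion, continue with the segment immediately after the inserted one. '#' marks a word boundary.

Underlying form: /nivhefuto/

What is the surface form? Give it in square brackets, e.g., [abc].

1 h-Deletion: [nivhefuto] → [nivefuto]
2 Labial Nasal Assimilation: no change — [nivefuto]
3 Voicing Between Vowels: [nivefuto] → [nivevudo]

[nivevudo]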